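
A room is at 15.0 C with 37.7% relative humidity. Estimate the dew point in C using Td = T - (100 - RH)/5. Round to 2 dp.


Td = 15.0 - (100-37.7)/5 = 2.54 C

2.54 C


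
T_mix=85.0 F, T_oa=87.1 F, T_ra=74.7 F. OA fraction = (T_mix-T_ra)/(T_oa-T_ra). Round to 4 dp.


frac = (85.0 - 74.7) / (87.1 - 74.7) = 0.8306

0.8306


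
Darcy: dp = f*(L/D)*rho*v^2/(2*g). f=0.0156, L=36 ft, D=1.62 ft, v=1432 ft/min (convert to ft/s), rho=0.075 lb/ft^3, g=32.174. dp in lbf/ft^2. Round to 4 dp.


v_fps = 1432/60 = 23.8667 ft/s
dp = 0.0156*(36/1.62)*0.075*23.8667^2/(2*32.174) = 0.2302 lbf/ft^2

0.2302 lbf/ft^2


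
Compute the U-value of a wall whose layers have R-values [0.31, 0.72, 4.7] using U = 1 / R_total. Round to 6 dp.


R_total = 0.31 + 0.72 + 4.7 = 5.73
U = 1/5.73 = 0.174520

0.174520


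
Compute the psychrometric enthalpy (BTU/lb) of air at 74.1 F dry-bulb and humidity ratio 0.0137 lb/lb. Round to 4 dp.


h = 0.24*74.1 + 0.0137*(1061+0.444*74.1) = 32.7704 BTU/lb

32.7704 BTU/lb


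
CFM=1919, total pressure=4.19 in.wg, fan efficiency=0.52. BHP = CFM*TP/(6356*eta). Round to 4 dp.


BHP = 1919 * 4.19 / (6356 * 0.52) = 2.4328 hp

2.4328 hp


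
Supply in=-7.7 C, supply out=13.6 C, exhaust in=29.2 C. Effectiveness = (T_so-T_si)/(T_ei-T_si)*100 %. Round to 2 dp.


eff = (13.6-(-7.7))/(29.2-(-7.7))*100 = 57.72 %

57.72 %


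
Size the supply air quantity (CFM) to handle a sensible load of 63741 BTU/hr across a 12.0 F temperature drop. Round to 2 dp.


CFM = 63741 / (1.08 * 12.0) = 4918.29

4918.29 CFM


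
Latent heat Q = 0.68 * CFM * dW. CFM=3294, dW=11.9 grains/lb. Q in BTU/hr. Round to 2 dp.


Q = 0.68 * 3294 * 11.9 = 26655.05 BTU/hr

26655.05 BTU/hr


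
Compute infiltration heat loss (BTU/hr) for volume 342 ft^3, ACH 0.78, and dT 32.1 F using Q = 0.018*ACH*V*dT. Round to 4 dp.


Q = 0.018 * 0.78 * 342 * 32.1 = 154.1339 BTU/hr

154.1339 BTU/hr


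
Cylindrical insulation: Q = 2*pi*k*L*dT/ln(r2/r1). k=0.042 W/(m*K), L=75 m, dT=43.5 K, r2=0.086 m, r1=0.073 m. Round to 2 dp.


Q = 2*pi*0.042*75*43.5/ln(0.086/0.073) = 5253.31 W

5253.31 W


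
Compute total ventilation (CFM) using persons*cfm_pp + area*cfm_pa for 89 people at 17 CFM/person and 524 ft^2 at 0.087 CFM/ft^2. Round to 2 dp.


Total = 89*17 + 524*0.087 = 1558.59 CFM

1558.59 CFM


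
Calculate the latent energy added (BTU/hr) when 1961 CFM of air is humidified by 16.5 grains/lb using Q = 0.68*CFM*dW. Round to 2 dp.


Q = 0.68 * 1961 * 16.5 = 22002.42 BTU/hr

22002.42 BTU/hr


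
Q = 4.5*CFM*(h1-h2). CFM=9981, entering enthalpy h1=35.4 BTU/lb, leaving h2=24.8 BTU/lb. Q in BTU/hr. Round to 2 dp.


Q = 4.5 * 9981 * (35.4 - 24.8) = 476093.70 BTU/hr

476093.70 BTU/hr


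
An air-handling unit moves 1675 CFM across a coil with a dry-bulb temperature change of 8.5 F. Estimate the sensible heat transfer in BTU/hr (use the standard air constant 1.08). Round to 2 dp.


Q = 1.08 * 1675 * 8.5 = 15376.50 BTU/hr

15376.50 BTU/hr


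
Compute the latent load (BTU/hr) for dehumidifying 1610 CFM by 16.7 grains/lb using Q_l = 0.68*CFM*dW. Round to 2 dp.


Q = 0.68 * 1610 * 16.7 = 18283.16 BTU/hr

18283.16 BTU/hr


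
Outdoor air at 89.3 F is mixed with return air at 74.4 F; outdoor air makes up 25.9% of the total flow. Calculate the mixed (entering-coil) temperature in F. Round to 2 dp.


T_mix = 74.4 + (25.9/100)*(89.3-74.4) = 78.26 F

78.26 F


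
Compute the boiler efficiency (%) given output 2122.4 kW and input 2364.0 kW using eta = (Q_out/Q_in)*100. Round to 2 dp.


eta = (2122.4/2364.0)*100 = 89.78 %

89.78 %


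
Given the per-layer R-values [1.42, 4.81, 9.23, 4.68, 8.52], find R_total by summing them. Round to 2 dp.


R_total = 1.42 + 4.81 + 9.23 + 4.68 + 8.52 = 28.66

28.66


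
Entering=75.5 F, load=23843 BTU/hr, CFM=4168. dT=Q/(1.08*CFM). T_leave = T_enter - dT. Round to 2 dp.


dT = 23843/(1.08*4168) = 5.2967
T_leave = 75.5 - 5.2967 = 70.20 F

70.20 F


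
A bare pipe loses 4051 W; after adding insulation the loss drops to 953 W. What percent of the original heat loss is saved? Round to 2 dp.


Savings = ((4051-953)/4051)*100 = 76.47 %

76.47 %


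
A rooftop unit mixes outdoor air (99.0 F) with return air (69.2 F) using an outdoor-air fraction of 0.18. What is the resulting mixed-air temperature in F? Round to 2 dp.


T_mix = 0.18*99.0 + 0.82*69.2 = 74.56 F

74.56 F


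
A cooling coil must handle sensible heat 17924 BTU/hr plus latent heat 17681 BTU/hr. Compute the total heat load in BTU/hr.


Qt = 17924 + 17681 = 35605 BTU/hr

35605 BTU/hr


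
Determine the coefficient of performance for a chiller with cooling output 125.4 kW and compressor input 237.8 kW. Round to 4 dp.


COP = 125.4 / 237.8 = 0.5273

0.5273


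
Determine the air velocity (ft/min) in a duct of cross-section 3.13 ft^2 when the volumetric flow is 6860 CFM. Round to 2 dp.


V = 6860 / 3.13 = 2191.69 ft/min

2191.69 ft/min


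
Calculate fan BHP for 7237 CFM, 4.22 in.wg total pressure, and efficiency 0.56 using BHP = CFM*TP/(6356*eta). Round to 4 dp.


BHP = 7237 * 4.22 / (6356 * 0.56) = 8.5802 hp

8.5802 hp


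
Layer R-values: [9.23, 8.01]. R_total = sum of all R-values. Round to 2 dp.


R_total = 9.23 + 8.01 = 17.24

17.24


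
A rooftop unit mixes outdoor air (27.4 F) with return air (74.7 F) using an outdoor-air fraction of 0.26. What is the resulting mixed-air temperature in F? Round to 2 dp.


T_mix = 0.26*27.4 + 0.74*74.7 = 62.40 F

62.40 F


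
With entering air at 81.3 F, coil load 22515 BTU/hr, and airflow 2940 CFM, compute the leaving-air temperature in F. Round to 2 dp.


dT = 22515/(1.08*2940) = 7.0909
T_leave = 81.3 - 7.0909 = 74.21 F

74.21 F


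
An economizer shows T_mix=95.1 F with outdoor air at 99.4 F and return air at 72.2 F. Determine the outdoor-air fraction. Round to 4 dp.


frac = (95.1 - 72.2) / (99.4 - 72.2) = 0.8419

0.8419


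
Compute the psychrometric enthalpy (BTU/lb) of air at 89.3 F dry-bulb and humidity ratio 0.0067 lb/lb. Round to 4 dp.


h = 0.24*89.3 + 0.0067*(1061+0.444*89.3) = 28.8063 BTU/lb

28.8063 BTU/lb


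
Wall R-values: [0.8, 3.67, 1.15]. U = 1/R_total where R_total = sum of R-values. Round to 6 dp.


R_total = 0.8 + 3.67 + 1.15 = 5.62
U = 1/5.62 = 0.177936

0.177936


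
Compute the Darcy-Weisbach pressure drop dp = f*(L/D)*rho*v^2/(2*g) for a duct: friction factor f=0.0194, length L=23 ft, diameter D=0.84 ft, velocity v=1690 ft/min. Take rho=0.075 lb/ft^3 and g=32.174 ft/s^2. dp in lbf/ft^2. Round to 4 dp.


v_fps = 1690/60 = 28.1667 ft/s
dp = 0.0194*(23/0.84)*0.075*28.1667^2/(2*32.174) = 0.4912 lbf/ft^2

0.4912 lbf/ft^2


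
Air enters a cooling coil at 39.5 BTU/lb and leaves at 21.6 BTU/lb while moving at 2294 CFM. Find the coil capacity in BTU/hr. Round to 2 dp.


Q = 4.5 * 2294 * (39.5 - 21.6) = 184781.70 BTU/hr

184781.70 BTU/hr


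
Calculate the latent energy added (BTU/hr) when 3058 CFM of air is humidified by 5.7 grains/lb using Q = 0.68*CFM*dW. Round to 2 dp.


Q = 0.68 * 3058 * 5.7 = 11852.81 BTU/hr

11852.81 BTU/hr


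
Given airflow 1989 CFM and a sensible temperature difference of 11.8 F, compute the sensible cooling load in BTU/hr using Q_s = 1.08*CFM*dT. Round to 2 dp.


Q = 1.08 * 1989 * 11.8 = 25347.82 BTU/hr

25347.82 BTU/hr


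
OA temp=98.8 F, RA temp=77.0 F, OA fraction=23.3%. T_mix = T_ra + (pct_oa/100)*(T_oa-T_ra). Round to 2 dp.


T_mix = 77.0 + (23.3/100)*(98.8-77.0) = 82.08 F

82.08 F


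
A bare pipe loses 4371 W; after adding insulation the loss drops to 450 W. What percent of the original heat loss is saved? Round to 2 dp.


Savings = ((4371-450)/4371)*100 = 89.70 %

89.70 %


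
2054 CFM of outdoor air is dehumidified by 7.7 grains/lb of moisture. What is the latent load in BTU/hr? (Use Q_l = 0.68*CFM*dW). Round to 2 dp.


Q = 0.68 * 2054 * 7.7 = 10754.74 BTU/hr

10754.74 BTU/hr


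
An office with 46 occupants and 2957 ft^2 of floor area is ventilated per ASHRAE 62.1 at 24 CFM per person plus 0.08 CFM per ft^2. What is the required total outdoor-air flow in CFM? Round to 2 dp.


Total = 46*24 + 2957*0.08 = 1340.56 CFM

1340.56 CFM


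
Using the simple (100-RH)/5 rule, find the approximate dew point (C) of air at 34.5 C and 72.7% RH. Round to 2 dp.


Td = 34.5 - (100-72.7)/5 = 29.04 C

29.04 C


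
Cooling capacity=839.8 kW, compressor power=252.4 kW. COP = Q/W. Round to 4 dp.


COP = 839.8 / 252.4 = 3.3273

3.3273


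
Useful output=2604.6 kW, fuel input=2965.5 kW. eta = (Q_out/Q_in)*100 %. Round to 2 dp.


eta = (2604.6/2965.5)*100 = 87.83 %

87.83 %


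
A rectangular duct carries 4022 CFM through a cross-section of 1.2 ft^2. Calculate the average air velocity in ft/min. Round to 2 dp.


V = 4022 / 1.2 = 3351.67 ft/min

3351.67 ft/min


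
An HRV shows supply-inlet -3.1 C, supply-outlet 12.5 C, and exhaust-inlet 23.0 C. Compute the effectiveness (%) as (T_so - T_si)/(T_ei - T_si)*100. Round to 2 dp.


eff = (12.5-(-3.1))/(23.0-(-3.1))*100 = 59.77 %

59.77 %


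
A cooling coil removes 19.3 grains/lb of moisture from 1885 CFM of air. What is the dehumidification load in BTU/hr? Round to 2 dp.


Q = 0.68 * 1885 * 19.3 = 24738.74 BTU/hr

24738.74 BTU/hr


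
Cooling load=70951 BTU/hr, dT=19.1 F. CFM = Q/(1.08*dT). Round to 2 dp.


CFM = 70951 / (1.08 * 19.1) = 3439.55

3439.55 CFM


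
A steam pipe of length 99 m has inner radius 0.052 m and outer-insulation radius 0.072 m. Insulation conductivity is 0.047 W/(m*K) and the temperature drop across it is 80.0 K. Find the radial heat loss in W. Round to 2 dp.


Q = 2*pi*0.047*99*80.0/ln(0.072/0.052) = 7187.13 W

7187.13 W


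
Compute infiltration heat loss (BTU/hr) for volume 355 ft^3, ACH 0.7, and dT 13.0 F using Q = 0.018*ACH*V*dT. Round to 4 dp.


Q = 0.018 * 0.7 * 355 * 13.0 = 58.1490 BTU/hr

58.1490 BTU/hr


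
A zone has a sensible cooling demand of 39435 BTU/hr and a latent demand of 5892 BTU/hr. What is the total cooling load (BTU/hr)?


Qt = 39435 + 5892 = 45327 BTU/hr

45327 BTU/hr


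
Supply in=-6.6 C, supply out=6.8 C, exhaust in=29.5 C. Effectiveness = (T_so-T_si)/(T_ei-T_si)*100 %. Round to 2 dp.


eff = (6.8-(-6.6))/(29.5-(-6.6))*100 = 37.12 %

37.12 %


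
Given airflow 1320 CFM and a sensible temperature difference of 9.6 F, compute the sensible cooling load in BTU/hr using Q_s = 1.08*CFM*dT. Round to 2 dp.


Q = 1.08 * 1320 * 9.6 = 13685.76 BTU/hr

13685.76 BTU/hr


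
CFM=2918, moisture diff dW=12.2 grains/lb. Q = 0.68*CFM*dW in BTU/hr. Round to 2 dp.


Q = 0.68 * 2918 * 12.2 = 24207.73 BTU/hr

24207.73 BTU/hr


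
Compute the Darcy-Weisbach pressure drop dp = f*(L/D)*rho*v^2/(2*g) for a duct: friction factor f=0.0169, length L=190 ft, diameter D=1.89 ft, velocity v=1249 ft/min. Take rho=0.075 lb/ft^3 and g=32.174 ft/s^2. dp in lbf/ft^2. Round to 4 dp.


v_fps = 1249/60 = 20.8167 ft/s
dp = 0.0169*(190/1.89)*0.075*20.8167^2/(2*32.174) = 0.8581 lbf/ft^2

0.8581 lbf/ft^2


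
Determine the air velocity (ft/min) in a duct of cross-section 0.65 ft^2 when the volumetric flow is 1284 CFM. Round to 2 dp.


V = 1284 / 0.65 = 1975.38 ft/min

1975.38 ft/min


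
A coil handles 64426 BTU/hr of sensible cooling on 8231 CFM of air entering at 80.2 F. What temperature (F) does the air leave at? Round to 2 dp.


dT = 64426/(1.08*8231) = 7.2474
T_leave = 80.2 - 7.2474 = 72.95 F

72.95 F


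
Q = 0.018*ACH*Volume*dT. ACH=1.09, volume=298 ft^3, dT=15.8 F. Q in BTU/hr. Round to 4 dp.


Q = 0.018 * 1.09 * 298 * 15.8 = 92.3788 BTU/hr

92.3788 BTU/hr


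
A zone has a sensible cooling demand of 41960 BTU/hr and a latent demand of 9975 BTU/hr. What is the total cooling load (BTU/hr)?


Qt = 41960 + 9975 = 51935 BTU/hr

51935 BTU/hr


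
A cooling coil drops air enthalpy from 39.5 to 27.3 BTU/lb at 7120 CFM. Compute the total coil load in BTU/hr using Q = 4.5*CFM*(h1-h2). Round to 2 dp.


Q = 4.5 * 7120 * (39.5 - 27.3) = 390888.00 BTU/hr

390888.00 BTU/hr


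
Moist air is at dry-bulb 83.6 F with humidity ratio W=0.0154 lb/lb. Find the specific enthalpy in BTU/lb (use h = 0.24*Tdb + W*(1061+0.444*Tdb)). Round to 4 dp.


h = 0.24*83.6 + 0.0154*(1061+0.444*83.6) = 36.9750 BTU/lb

36.9750 BTU/lb


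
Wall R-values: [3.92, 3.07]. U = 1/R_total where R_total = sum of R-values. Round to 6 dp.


R_total = 3.92 + 3.07 = 6.99
U = 1/6.99 = 0.143062

0.143062


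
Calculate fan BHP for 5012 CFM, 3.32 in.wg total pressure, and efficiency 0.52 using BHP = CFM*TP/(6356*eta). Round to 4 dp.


BHP = 5012 * 3.32 / (6356 * 0.52) = 5.0346 hp

5.0346 hp


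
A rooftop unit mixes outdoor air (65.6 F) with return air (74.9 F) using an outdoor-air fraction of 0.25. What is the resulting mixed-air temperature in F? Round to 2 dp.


T_mix = 0.25*65.6 + 0.75*74.9 = 72.58 F

72.58 F


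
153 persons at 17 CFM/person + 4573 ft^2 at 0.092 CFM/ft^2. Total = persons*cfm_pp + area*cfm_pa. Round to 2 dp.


Total = 153*17 + 4573*0.092 = 3021.72 CFM

3021.72 CFM


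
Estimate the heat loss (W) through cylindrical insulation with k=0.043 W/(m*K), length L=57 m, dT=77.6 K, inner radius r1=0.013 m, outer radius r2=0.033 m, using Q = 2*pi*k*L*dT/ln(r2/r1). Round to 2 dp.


Q = 2*pi*0.043*57*77.6/ln(0.033/0.013) = 1282.85 W

1282.85 W


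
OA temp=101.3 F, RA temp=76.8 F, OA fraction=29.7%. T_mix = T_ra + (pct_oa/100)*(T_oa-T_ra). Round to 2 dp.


T_mix = 76.8 + (29.7/100)*(101.3-76.8) = 84.08 F

84.08 F


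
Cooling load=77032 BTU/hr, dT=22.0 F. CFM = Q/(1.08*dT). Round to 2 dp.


CFM = 77032 / (1.08 * 22.0) = 3242.09

3242.09 CFM


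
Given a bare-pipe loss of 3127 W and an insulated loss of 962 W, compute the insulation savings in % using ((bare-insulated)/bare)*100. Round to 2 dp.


Savings = ((3127-962)/3127)*100 = 69.24 %

69.24 %


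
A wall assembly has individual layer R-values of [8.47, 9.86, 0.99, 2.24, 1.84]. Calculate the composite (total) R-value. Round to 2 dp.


R_total = 8.47 + 9.86 + 0.99 + 2.24 + 1.84 = 23.40

23.40


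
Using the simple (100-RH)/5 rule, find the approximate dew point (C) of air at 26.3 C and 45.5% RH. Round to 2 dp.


Td = 26.3 - (100-45.5)/5 = 15.40 C

15.40 C


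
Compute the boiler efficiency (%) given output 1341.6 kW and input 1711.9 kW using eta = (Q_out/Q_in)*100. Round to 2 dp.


eta = (1341.6/1711.9)*100 = 78.37 %

78.37 %


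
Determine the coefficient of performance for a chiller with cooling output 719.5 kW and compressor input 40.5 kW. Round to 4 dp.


COP = 719.5 / 40.5 = 17.7654

17.7654


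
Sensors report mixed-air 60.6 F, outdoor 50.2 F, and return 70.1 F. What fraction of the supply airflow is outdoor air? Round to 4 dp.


frac = (60.6 - 70.1) / (50.2 - 70.1) = 0.4774

0.4774


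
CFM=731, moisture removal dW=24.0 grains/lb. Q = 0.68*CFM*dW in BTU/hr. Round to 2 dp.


Q = 0.68 * 731 * 24.0 = 11929.92 BTU/hr

11929.92 BTU/hr


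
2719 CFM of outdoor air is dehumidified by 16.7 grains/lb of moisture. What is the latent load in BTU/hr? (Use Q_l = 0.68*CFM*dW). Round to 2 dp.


Q = 0.68 * 2719 * 16.7 = 30876.96 BTU/hr

30876.96 BTU/hr


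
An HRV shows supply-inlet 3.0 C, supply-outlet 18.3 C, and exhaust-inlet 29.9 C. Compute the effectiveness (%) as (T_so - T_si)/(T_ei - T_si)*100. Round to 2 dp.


eff = (18.3-3.0)/(29.9-3.0)*100 = 56.88 %

56.88 %


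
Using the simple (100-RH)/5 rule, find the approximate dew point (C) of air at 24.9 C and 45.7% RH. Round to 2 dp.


Td = 24.9 - (100-45.7)/5 = 14.04 C

14.04 C


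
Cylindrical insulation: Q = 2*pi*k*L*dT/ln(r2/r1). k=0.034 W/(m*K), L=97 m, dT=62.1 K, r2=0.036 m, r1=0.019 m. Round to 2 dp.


Q = 2*pi*0.034*97*62.1/ln(0.036/0.019) = 2013.57 W

2013.57 W


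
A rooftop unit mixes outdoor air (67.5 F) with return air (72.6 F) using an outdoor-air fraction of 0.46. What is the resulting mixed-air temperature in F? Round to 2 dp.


T_mix = 0.46*67.5 + 0.54*72.6 = 70.25 F

70.25 F


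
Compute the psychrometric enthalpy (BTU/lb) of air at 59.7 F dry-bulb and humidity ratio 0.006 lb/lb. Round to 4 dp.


h = 0.24*59.7 + 0.006*(1061+0.444*59.7) = 20.8530 BTU/lb

20.8530 BTU/lb


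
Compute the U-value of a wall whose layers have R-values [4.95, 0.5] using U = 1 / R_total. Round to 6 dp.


R_total = 4.95 + 0.5 = 5.45
U = 1/5.45 = 0.183486

0.183486


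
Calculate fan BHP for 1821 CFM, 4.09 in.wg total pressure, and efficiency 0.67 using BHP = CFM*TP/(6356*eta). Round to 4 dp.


BHP = 1821 * 4.09 / (6356 * 0.67) = 1.7489 hp

1.7489 hp


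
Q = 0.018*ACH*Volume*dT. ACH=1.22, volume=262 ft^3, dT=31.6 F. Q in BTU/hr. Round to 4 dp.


Q = 0.018 * 1.22 * 262 * 31.6 = 181.8112 BTU/hr

181.8112 BTU/hr


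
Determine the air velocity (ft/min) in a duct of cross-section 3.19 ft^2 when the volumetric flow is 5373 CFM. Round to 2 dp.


V = 5373 / 3.19 = 1684.33 ft/min

1684.33 ft/min


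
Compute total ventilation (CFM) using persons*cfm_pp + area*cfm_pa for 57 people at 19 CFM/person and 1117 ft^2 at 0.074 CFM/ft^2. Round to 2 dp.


Total = 57*19 + 1117*0.074 = 1165.66 CFM

1165.66 CFM


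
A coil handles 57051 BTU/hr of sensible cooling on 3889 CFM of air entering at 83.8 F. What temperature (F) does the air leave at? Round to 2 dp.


dT = 57051/(1.08*3889) = 13.5832
T_leave = 83.8 - 13.5832 = 70.22 F

70.22 F


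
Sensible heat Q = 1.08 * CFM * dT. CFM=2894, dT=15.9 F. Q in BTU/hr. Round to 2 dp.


Q = 1.08 * 2894 * 15.9 = 49695.77 BTU/hr

49695.77 BTU/hr


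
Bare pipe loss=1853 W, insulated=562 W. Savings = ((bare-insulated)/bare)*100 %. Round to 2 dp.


Savings = ((1853-562)/1853)*100 = 69.67 %

69.67 %


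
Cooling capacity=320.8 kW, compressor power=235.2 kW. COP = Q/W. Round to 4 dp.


COP = 320.8 / 235.2 = 1.3639

1.3639


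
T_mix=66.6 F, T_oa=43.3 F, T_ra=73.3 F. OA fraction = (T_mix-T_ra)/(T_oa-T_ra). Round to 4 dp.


frac = (66.6 - 73.3) / (43.3 - 73.3) = 0.2233

0.2233


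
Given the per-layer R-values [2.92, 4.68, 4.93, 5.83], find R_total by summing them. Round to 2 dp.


R_total = 2.92 + 4.68 + 4.93 + 5.83 = 18.36

18.36


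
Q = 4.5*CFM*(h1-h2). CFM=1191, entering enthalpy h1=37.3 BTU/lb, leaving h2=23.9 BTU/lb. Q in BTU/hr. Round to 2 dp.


Q = 4.5 * 1191 * (37.3 - 23.9) = 71817.30 BTU/hr

71817.30 BTU/hr


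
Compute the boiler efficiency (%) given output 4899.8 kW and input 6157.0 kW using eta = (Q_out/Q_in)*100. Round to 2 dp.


eta = (4899.8/6157.0)*100 = 79.58 %

79.58 %


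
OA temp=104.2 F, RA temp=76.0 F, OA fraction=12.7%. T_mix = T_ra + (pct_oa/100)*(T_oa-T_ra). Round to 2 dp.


T_mix = 76.0 + (12.7/100)*(104.2-76.0) = 79.58 F

79.58 F


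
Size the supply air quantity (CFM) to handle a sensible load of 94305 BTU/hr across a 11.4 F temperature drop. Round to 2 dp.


CFM = 94305 / (1.08 * 11.4) = 7659.60

7659.60 CFM


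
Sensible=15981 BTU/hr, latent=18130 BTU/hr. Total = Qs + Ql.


Qt = 15981 + 18130 = 34111 BTU/hr

34111 BTU/hr


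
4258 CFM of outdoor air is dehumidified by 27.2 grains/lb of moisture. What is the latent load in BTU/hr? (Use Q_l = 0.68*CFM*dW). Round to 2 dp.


Q = 0.68 * 4258 * 27.2 = 78755.97 BTU/hr

78755.97 BTU/hr


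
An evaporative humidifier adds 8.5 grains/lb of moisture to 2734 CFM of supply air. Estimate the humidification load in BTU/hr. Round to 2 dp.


Q = 0.68 * 2734 * 8.5 = 15802.52 BTU/hr

15802.52 BTU/hr


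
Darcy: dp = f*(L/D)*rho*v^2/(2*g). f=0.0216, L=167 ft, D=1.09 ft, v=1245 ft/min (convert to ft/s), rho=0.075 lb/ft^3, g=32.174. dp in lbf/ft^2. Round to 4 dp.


v_fps = 1245/60 = 20.75 ft/s
dp = 0.0216*(167/1.09)*0.075*20.75^2/(2*32.174) = 1.6608 lbf/ft^2

1.6608 lbf/ft^2


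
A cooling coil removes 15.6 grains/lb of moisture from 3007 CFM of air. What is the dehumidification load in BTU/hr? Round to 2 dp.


Q = 0.68 * 3007 * 15.6 = 31898.26 BTU/hr

31898.26 BTU/hr


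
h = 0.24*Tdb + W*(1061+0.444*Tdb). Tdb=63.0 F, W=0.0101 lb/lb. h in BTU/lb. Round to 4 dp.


h = 0.24*63.0 + 0.0101*(1061+0.444*63.0) = 26.1186 BTU/lb

26.1186 BTU/lb


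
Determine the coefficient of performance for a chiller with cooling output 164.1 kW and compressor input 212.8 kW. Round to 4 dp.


COP = 164.1 / 212.8 = 0.7711

0.7711


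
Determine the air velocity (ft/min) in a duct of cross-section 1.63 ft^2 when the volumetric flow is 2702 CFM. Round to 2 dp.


V = 2702 / 1.63 = 1657.67 ft/min

1657.67 ft/min


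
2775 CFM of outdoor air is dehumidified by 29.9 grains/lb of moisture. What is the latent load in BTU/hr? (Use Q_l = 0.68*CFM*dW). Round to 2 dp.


Q = 0.68 * 2775 * 29.9 = 56421.30 BTU/hr

56421.30 BTU/hr


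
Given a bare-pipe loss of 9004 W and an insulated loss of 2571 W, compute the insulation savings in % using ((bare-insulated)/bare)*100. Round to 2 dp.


Savings = ((9004-2571)/9004)*100 = 71.45 %

71.45 %


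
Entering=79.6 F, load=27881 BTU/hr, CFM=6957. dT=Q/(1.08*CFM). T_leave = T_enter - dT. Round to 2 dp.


dT = 27881/(1.08*6957) = 3.7108
T_leave = 79.6 - 3.7108 = 75.89 F

75.89 F


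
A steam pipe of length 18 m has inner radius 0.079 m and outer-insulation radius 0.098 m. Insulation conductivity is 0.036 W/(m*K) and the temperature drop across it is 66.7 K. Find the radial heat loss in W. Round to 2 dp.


Q = 2*pi*0.036*18*66.7/ln(0.098/0.079) = 1260.07 W

1260.07 W


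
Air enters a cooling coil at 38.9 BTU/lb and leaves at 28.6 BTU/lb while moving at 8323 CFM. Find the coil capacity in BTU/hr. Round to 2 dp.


Q = 4.5 * 8323 * (38.9 - 28.6) = 385771.05 BTU/hr

385771.05 BTU/hr


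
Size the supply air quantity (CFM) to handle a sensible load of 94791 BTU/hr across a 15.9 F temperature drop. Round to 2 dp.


CFM = 94791 / (1.08 * 15.9) = 5520.09

5520.09 CFM


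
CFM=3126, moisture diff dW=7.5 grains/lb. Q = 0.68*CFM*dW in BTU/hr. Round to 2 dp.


Q = 0.68 * 3126 * 7.5 = 15942.60 BTU/hr

15942.60 BTU/hr


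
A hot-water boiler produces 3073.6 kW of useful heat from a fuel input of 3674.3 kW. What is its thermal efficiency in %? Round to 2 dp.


eta = (3073.6/3674.3)*100 = 83.65 %

83.65 %


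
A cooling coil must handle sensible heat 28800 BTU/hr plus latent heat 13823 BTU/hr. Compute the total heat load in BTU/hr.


Qt = 28800 + 13823 = 42623 BTU/hr

42623 BTU/hr


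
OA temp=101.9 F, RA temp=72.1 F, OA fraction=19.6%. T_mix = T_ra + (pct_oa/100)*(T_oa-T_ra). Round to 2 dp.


T_mix = 72.1 + (19.6/100)*(101.9-72.1) = 77.94 F

77.94 F


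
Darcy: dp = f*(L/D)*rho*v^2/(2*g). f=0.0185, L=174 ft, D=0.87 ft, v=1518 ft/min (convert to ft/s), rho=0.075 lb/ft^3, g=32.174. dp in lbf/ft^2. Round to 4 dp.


v_fps = 1518/60 = 25.3 ft/s
dp = 0.0185*(174/0.87)*0.075*25.3^2/(2*32.174) = 2.7604 lbf/ft^2

2.7604 lbf/ft^2


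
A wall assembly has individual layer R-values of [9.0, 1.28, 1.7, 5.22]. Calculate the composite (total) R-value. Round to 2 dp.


R_total = 9.0 + 1.28 + 1.7 + 5.22 = 17.20

17.20


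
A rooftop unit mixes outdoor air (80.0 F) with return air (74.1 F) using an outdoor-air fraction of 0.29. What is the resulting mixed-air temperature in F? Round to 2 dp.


T_mix = 0.29*80.0 + 0.71*74.1 = 75.81 F

75.81 F


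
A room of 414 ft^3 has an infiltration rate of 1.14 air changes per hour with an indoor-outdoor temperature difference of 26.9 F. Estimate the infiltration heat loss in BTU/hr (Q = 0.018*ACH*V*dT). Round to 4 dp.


Q = 0.018 * 1.14 * 414 * 26.9 = 228.5230 BTU/hr

228.5230 BTU/hr


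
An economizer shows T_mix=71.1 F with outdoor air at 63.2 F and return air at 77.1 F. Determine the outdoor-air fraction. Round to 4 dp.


frac = (71.1 - 77.1) / (63.2 - 77.1) = 0.4317

0.4317


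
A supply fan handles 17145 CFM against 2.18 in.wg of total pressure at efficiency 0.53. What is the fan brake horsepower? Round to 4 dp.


BHP = 17145 * 2.18 / (6356 * 0.53) = 11.0952 hp

11.0952 hp


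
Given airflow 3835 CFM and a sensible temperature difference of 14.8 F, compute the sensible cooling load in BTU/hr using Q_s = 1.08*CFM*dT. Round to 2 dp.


Q = 1.08 * 3835 * 14.8 = 61298.64 BTU/hr

61298.64 BTU/hr


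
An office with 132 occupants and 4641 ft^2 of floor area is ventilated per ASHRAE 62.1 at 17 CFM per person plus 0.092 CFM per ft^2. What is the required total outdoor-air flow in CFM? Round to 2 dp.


Total = 132*17 + 4641*0.092 = 2670.97 CFM

2670.97 CFM


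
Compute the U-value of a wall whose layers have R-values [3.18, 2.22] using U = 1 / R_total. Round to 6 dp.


R_total = 3.18 + 2.22 = 5.40
U = 1/5.40 = 0.185185

0.185185


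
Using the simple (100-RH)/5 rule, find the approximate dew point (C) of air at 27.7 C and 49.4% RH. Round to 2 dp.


Td = 27.7 - (100-49.4)/5 = 17.58 C

17.58 C


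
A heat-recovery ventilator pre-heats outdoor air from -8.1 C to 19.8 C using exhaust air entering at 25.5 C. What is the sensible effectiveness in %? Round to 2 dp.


eff = (19.8-(-8.1))/(25.5-(-8.1))*100 = 83.04 %

83.04 %


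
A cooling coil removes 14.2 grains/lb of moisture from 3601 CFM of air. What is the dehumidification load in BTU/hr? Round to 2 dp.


Q = 0.68 * 3601 * 14.2 = 34771.26 BTU/hr

34771.26 BTU/hr


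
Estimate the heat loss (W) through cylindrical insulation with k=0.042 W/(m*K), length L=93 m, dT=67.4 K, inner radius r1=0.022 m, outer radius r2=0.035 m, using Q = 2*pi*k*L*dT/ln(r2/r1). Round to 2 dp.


Q = 2*pi*0.042*93*67.4/ln(0.035/0.022) = 3562.61 W

3562.61 W


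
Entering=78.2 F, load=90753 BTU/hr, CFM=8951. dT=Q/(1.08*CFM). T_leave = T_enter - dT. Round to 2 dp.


dT = 90753/(1.08*8951) = 9.3878
T_leave = 78.2 - 9.3878 = 68.81 F

68.81 F


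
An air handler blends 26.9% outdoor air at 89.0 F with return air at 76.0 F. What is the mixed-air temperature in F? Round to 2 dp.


T_mix = 76.0 + (26.9/100)*(89.0-76.0) = 79.50 F

79.50 F


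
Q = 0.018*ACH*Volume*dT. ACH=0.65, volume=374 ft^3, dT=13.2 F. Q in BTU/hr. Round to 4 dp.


Q = 0.018 * 0.65 * 374 * 13.2 = 57.7606 BTU/hr

57.7606 BTU/hr


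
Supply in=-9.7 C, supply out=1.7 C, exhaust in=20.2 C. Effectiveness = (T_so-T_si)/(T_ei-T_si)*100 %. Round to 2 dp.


eff = (1.7-(-9.7))/(20.2-(-9.7))*100 = 38.13 %

38.13 %


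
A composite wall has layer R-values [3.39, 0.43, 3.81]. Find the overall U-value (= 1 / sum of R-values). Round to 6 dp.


R_total = 3.39 + 0.43 + 3.81 = 7.63
U = 1/7.63 = 0.131062

0.131062


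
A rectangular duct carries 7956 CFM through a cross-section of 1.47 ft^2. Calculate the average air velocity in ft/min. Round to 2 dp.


V = 7956 / 1.47 = 5412.24 ft/min

5412.24 ft/min


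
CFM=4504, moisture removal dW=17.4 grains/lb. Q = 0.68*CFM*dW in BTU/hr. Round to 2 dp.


Q = 0.68 * 4504 * 17.4 = 53291.33 BTU/hr

53291.33 BTU/hr


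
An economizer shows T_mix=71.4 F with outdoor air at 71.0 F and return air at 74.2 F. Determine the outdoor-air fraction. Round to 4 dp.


frac = (71.4 - 74.2) / (71.0 - 74.2) = 0.8750

0.8750


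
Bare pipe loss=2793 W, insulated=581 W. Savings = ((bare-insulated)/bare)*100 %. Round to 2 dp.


Savings = ((2793-581)/2793)*100 = 79.20 %

79.20 %


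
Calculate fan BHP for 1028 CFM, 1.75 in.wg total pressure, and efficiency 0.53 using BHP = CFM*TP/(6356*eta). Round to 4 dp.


BHP = 1028 * 1.75 / (6356 * 0.53) = 0.5340 hp

0.5340 hp


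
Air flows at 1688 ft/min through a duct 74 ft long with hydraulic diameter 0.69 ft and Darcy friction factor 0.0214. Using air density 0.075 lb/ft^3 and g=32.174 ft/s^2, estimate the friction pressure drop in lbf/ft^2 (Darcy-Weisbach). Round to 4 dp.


v_fps = 1688/60 = 28.1333 ft/s
dp = 0.0214*(74/0.69)*0.075*28.1333^2/(2*32.174) = 2.1172 lbf/ft^2

2.1172 lbf/ft^2


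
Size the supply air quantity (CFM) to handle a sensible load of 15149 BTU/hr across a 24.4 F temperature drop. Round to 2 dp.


CFM = 15149 / (1.08 * 24.4) = 574.87

574.87 CFM


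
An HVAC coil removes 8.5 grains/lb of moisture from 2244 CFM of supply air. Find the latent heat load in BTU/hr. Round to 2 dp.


Q = 0.68 * 2244 * 8.5 = 12970.32 BTU/hr

12970.32 BTU/hr


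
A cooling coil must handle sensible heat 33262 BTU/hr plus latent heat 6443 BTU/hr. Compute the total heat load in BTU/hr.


Qt = 33262 + 6443 = 39705 BTU/hr

39705 BTU/hr


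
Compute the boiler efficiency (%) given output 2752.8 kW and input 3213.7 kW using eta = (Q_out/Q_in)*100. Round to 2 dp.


eta = (2752.8/3213.7)*100 = 85.66 %

85.66 %


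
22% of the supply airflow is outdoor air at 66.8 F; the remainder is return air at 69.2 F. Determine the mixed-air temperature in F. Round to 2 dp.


T_mix = 0.22*66.8 + 0.78*69.2 = 68.67 F

68.67 F


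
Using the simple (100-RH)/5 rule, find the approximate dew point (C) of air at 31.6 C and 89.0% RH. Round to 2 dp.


Td = 31.6 - (100-89.0)/5 = 29.40 C

29.40 C


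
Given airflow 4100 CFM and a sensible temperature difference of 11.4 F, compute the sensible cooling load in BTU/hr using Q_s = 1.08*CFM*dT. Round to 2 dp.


Q = 1.08 * 4100 * 11.4 = 50479.20 BTU/hr

50479.20 BTU/hr


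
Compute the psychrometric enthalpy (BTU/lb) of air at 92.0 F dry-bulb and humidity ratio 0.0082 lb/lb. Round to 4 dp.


h = 0.24*92.0 + 0.0082*(1061+0.444*92.0) = 31.1152 BTU/lb

31.1152 BTU/lb


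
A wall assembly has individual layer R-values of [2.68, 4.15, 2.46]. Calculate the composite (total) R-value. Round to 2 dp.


R_total = 2.68 + 4.15 + 2.46 = 9.29

9.29


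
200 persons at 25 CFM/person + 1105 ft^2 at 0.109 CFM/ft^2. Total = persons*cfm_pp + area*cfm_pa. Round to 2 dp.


Total = 200*25 + 1105*0.109 = 5120.45 CFM

5120.45 CFM


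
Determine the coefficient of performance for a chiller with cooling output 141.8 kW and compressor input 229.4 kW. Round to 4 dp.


COP = 141.8 / 229.4 = 0.6181

0.6181


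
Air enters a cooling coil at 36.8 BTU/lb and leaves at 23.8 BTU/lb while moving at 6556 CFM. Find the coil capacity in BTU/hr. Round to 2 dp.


Q = 4.5 * 6556 * (36.8 - 23.8) = 383526.00 BTU/hr

383526.00 BTU/hr


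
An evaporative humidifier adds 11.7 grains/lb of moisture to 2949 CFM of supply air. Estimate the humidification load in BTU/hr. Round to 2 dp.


Q = 0.68 * 2949 * 11.7 = 23462.24 BTU/hr

23462.24 BTU/hr


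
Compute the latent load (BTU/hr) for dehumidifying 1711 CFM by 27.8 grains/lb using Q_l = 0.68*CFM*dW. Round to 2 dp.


Q = 0.68 * 1711 * 27.8 = 32344.74 BTU/hr

32344.74 BTU/hr


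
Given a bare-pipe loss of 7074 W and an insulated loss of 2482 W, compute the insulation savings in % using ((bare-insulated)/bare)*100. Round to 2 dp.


Savings = ((7074-2482)/7074)*100 = 64.91 %

64.91 %


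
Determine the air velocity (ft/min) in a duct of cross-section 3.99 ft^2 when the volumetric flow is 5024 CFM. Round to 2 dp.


V = 5024 / 3.99 = 1259.15 ft/min

1259.15 ft/min


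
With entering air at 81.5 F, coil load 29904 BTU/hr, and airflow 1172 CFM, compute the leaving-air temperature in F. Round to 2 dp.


dT = 29904/(1.08*1172) = 23.6253
T_leave = 81.5 - 23.6253 = 57.87 F

57.87 F


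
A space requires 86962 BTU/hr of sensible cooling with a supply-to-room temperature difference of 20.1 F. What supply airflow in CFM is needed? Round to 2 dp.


CFM = 86962 / (1.08 * 20.1) = 4005.99

4005.99 CFM


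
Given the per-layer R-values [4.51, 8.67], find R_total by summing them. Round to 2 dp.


R_total = 4.51 + 8.67 = 13.18

13.18


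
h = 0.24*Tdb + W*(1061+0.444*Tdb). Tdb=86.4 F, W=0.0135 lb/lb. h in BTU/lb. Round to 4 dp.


h = 0.24*86.4 + 0.0135*(1061+0.444*86.4) = 35.5774 BTU/lb

35.5774 BTU/lb


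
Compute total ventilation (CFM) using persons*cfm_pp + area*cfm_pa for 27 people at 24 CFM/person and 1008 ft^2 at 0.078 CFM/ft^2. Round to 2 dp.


Total = 27*24 + 1008*0.078 = 726.62 CFM

726.62 CFM


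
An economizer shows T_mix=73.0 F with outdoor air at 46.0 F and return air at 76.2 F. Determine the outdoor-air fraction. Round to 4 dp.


frac = (73.0 - 76.2) / (46.0 - 76.2) = 0.1060

0.1060


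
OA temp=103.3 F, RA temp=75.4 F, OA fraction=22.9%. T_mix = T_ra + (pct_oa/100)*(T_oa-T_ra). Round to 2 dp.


T_mix = 75.4 + (22.9/100)*(103.3-75.4) = 81.79 F

81.79 F


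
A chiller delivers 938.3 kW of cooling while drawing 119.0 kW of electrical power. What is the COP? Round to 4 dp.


COP = 938.3 / 119.0 = 7.8849

7.8849


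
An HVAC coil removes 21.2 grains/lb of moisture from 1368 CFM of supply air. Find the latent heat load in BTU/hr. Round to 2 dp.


Q = 0.68 * 1368 * 21.2 = 19721.09 BTU/hr

19721.09 BTU/hr


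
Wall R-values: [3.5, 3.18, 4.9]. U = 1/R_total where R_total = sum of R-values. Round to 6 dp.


R_total = 3.5 + 3.18 + 4.9 = 11.58
U = 1/11.58 = 0.086356

0.086356


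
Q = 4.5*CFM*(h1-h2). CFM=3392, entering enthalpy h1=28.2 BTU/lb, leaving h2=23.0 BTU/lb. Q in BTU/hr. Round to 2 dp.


Q = 4.5 * 3392 * (28.2 - 23.0) = 79372.80 BTU/hr

79372.80 BTU/hr


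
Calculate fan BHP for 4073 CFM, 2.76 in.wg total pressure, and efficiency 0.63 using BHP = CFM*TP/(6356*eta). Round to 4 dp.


BHP = 4073 * 2.76 / (6356 * 0.63) = 2.8074 hp

2.8074 hp


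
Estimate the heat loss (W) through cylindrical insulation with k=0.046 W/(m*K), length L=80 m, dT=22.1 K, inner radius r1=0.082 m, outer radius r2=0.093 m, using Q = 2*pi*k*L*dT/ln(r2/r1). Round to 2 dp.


Q = 2*pi*0.046*80*22.1/ln(0.093/0.082) = 4059.40 W

4059.40 W


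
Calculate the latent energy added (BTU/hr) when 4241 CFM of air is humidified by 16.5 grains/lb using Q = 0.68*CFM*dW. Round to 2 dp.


Q = 0.68 * 4241 * 16.5 = 47584.02 BTU/hr

47584.02 BTU/hr


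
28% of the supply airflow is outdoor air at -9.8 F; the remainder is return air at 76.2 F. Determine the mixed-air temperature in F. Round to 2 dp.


T_mix = 0.28*(-9.8) + 0.72*76.2 = 52.12 F

52.12 F


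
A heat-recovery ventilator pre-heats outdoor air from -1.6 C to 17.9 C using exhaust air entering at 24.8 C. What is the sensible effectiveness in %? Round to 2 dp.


eff = (17.9-(-1.6))/(24.8-(-1.6))*100 = 73.86 %

73.86 %


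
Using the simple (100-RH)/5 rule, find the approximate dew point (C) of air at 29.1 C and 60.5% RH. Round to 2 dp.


Td = 29.1 - (100-60.5)/5 = 21.20 C

21.20 C


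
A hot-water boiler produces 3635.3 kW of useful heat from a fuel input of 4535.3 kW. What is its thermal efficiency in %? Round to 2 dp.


eta = (3635.3/4535.3)*100 = 80.16 %

80.16 %


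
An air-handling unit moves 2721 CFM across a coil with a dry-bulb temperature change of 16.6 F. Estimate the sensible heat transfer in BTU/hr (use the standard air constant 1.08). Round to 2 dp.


Q = 1.08 * 2721 * 16.6 = 48782.09 BTU/hr

48782.09 BTU/hr


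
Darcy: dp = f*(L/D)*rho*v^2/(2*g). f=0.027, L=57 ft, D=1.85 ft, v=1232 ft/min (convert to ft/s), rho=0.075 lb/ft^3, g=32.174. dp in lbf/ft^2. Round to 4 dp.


v_fps = 1232/60 = 20.5333 ft/s
dp = 0.027*(57/1.85)*0.075*20.5333^2/(2*32.174) = 0.4088 lbf/ft^2

0.4088 lbf/ft^2


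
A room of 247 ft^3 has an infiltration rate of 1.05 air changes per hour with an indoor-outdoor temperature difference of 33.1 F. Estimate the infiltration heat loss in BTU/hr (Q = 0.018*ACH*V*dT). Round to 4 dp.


Q = 0.018 * 1.05 * 247 * 33.1 = 154.5207 BTU/hr

154.5207 BTU/hr


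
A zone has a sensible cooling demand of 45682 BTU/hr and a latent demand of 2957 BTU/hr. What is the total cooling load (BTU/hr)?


Qt = 45682 + 2957 = 48639 BTU/hr

48639 BTU/hr


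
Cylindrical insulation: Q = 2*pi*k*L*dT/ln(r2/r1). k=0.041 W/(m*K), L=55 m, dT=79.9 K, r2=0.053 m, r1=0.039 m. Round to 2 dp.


Q = 2*pi*0.041*55*79.9/ln(0.053/0.039) = 3690.77 W

3690.77 W


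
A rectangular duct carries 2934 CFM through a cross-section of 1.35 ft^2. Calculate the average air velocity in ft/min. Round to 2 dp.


V = 2934 / 1.35 = 2173.33 ft/min

2173.33 ft/min


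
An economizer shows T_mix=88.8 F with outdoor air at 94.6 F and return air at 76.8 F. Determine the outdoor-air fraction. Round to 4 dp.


frac = (88.8 - 76.8) / (94.6 - 76.8) = 0.6742

0.6742


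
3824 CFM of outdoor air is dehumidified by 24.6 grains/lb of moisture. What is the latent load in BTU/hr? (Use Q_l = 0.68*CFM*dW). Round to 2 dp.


Q = 0.68 * 3824 * 24.6 = 63967.87 BTU/hr

63967.87 BTU/hr


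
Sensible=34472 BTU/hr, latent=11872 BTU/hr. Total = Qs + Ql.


Qt = 34472 + 11872 = 46344 BTU/hr

46344 BTU/hr


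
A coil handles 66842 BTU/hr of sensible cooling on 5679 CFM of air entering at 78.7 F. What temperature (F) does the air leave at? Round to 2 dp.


dT = 66842/(1.08*5679) = 10.8982
T_leave = 78.7 - 10.8982 = 67.80 F

67.80 F


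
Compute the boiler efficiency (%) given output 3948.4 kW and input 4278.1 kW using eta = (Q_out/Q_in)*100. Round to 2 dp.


eta = (3948.4/4278.1)*100 = 92.29 %

92.29 %


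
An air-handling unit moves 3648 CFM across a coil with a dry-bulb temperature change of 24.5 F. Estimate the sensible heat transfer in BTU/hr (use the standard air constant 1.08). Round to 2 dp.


Q = 1.08 * 3648 * 24.5 = 96526.08 BTU/hr

96526.08 BTU/hr


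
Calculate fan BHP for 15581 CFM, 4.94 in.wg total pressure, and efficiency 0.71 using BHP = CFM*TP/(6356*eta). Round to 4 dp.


BHP = 15581 * 4.94 / (6356 * 0.71) = 17.0561 hp

17.0561 hp


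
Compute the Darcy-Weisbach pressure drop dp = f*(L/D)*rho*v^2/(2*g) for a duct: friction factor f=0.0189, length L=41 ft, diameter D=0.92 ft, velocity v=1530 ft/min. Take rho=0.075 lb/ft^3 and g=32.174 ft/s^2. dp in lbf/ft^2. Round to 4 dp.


v_fps = 1530/60 = 25.5 ft/s
dp = 0.0189*(41/0.92)*0.075*25.5^2/(2*32.174) = 0.6384 lbf/ft^2

0.6384 lbf/ft^2


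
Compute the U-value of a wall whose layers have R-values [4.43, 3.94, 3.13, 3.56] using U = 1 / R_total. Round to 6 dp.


R_total = 4.43 + 3.94 + 3.13 + 3.56 = 15.06
U = 1/15.06 = 0.066401

0.066401


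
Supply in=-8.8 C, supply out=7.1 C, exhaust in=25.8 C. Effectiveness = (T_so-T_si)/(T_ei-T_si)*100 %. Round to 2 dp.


eff = (7.1-(-8.8))/(25.8-(-8.8))*100 = 45.95 %

45.95 %


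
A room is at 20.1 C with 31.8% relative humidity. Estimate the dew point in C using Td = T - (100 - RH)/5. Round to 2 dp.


Td = 20.1 - (100-31.8)/5 = 6.46 C

6.46 C


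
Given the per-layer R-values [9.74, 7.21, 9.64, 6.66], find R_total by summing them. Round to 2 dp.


R_total = 9.74 + 7.21 + 9.64 + 6.66 = 33.25

33.25


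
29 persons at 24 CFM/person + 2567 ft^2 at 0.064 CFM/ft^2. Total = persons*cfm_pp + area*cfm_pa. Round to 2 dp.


Total = 29*24 + 2567*0.064 = 860.29 CFM

860.29 CFM


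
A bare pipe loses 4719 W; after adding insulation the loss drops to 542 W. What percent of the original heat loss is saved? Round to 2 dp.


Savings = ((4719-542)/4719)*100 = 88.51 %

88.51 %


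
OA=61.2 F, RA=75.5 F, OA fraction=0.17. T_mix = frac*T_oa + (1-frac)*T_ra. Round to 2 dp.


T_mix = 0.17*61.2 + 0.83*75.5 = 73.07 F

73.07 F


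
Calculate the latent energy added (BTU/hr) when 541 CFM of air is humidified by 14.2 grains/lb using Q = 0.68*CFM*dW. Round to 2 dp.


Q = 0.68 * 541 * 14.2 = 5223.90 BTU/hr

5223.90 BTU/hr


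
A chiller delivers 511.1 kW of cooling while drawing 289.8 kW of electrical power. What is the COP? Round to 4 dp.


COP = 511.1 / 289.8 = 1.7636

1.7636


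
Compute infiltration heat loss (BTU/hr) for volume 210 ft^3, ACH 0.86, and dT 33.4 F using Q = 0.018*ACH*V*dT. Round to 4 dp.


Q = 0.018 * 0.86 * 210 * 33.4 = 108.5767 BTU/hr

108.5767 BTU/hr


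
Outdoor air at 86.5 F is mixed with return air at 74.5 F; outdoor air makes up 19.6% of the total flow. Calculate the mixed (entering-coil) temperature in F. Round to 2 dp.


T_mix = 74.5 + (19.6/100)*(86.5-74.5) = 76.85 F

76.85 F
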